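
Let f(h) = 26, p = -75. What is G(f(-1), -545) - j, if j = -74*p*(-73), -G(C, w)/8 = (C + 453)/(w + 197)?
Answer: 35249008/87 ≈ 4.0516e+5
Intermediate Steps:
G(C, w) = -8*(453 + C)/(197 + w) (G(C, w) = -8*(C + 453)/(w + 197) = -8*(453 + C)/(197 + w))
j = -405150 (j = -74*(-75)*(-73) = 5550*(-73) = -405150)
G(f(-1), -545) - j = 8*(-453 - 1*26)/(197 - 545) - 1*(-405150) = 8*(-453 - 26)/(-348) + 405150 = 8*(-1/348)*(-479) + 405150 = 958/87 + 405150 = 35249008/87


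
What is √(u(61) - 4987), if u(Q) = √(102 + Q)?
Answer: √(-4987 + √163) ≈ 70.528*I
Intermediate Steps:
√(u(61) - 4987) = √(√(102 + 61) - 4987) = √(√163 - 4987) = √(-4987 + √163)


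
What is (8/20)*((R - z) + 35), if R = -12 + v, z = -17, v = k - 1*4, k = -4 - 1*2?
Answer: 12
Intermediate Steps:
k = -6 (k = -4 - 2 = -6)
v = -10 (v = -6 - 1*4 = -6 - 4 = -10)
R = -22 (R = -12 - 10 = -22)
(8/20)*((R - z) + 35) = (8/20)*((-22 - 1*(-17)) + 35) = (8*(1/20))*((-22 + 17) + 35) = 2*(-5 + 35)/5 = (⅖)*30 = 12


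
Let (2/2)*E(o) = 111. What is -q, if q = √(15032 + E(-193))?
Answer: -√15143 ≈ -123.06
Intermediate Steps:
E(o) = 111
q = √15143 (q = √(15032 + 111) = √15143 ≈ 123.06)
-q = -√15143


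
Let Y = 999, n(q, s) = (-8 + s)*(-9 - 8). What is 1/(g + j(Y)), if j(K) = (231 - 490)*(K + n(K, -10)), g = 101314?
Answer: -1/236681 ≈ -4.2251e-6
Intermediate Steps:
n(q, s) = 136 - 17*s (n(q, s) = (-8 + s)*(-17) = 136 - 17*s)
j(K) = -79254 - 259*K (j(K) = (231 - 490)*(K + (136 - 17*(-10))) = -259*(K + (136 + 170)) = -259*(K + 306) = -259*(306 + K) = -79254 - 259*K)
1/(g + j(Y)) = 1/(101314 + (-79254 - 259*999)) = 1/(101314 + (-79254 - 258741)) = 1/(101314 - 337995) = 1/(-236681) = -1/236681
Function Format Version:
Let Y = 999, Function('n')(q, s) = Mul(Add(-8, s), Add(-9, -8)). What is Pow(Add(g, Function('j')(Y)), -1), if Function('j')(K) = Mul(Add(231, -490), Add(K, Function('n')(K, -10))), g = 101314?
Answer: Rational(-1, 236681) ≈ -4.2251e-6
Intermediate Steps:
Function('n')(q, s) = Add(136, Mul(-17, s)) (Function('n')(q, s) = Mul(Add(-8, s), -17) = Add(136, Mul(-17, s)))
Function('j')(K) = Add(-79254, Mul(-259, K)) (Function('j')(K) = Mul(Add(231, -490), Add(K, Add(136, Mul(-17, -10)))) = Mul(-259, Add(K, Add(136, 170))) = Mul(-259, Add(K, 306)) = Mul(-259, Add(306, K)) = Add(-79254, Mul(-259, K)))
Pow(Add(g, Function('j')(Y)), -1) = Pow(Add(101314, Add(-79254, Mul(-259, 999))), -1) = Pow(Add(101314, Add(-79254, -258741)), -1) = Pow(Add(101314, -337995), -1) = Pow(-236681, -1) = Rational(-1, 236681)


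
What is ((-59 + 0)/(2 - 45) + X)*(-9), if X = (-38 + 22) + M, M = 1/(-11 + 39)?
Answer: 158121/1204 ≈ 131.33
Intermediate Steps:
M = 1/28 ≈ 0.035714
X = -447/28 (X = (-38 + 22) + 1/28 = -16 + 1/28 = -447/28 ≈ -15.964)
((-59 + 0)/(2 - 45) + X)*(-9) = ((-59 + 0)/(2 - 45) - 447/28)*(-9) = (-59/(-43) - 447/28)*(-9) = (-59*(-1/43) - 447/28)*(-9) = (59/43 - 447/28)*(-9) = -17569/1204*(-9) = 158121/1204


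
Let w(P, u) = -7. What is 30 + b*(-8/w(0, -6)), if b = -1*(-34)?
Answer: 482/7 ≈ 68.857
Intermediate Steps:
b = 34
30 + b*(-8/w(0, -6)) = 30 + 34*(-8/(-7)) = 30 + 34*(-8*(-⅐)) = 30 + 34*(8/7) = 30 + 272/7 = 482/7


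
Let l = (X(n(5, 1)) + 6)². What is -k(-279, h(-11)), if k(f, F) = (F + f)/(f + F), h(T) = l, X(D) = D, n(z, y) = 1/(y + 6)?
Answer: -1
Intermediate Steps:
n(z, y) = 1/(6 + y)
l = 1849/49 (l = (1/(6 + 1) + 6)² = (1/7 + 6)² = (⅐ + 6)² = (43/7)² = 1849/49 ≈ 37.735)
h(T) = 1849/49
k(f, F) = 1 (k(f, F) = (F + f)/(F + f) = 1)
-k(-279, h(-11)) = -1*1 = -1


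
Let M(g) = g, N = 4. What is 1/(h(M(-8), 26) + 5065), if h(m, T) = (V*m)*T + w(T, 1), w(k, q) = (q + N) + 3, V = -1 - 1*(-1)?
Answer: 1/5073 ≈ 0.00019712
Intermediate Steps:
V = 0 (V = -1 + 1 = 0)
w(k, q) = 7 + q (w(k, q) = (q + 4) + 3 = (4 + q) + 3 = 7 + q)
h(m, T) = 8 (h(m, T) = (0*m)*T + (7 + 1) = 0*T + 8 = 0 + 8 = 8)
1/(h(M(-8), 26) + 5065) = 1/(8 + 5065) = 1/5073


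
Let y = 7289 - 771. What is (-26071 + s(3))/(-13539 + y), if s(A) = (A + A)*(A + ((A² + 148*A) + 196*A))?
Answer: 19807/7021 ≈ 2.8211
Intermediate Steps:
y = 6518
s(A) = 2*A*(A² + 345*A) (s(A) = (2*A)*(A + (A² + 344*A)) = (2*A)*(A² + 345*A) = 2*A*(A² + 345*A))
(-26071 + s(3))/(-13539 + y) = (-26071 + 2*3²*(345 + 3))/(-13539 + 6518) = (-26071 + 2*9*348)/(-7021) = (-26071 + 6264)*(-1/7021) = -19807*(-1/7021) = 19807/7021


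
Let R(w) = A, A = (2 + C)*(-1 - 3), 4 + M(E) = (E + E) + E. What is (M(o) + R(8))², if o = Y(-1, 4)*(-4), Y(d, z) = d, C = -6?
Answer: 576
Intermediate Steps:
o = 4 (o = -1*(-4) = 4)
M(E) = -4 + 3*E (M(E) = -4 + ((E + E) + E) = -4 + (2*E + E) = -4 + 3*E)
A = 16 (A = (2 - 6)*(-1 - 3) = -4*(-4) = 16)
R(w) = 16
(M(o) + R(8))² = ((-4 + 3*4) + 16)² = ((-4 + 12) + 16)² = (8 + 16)² = 24² = 576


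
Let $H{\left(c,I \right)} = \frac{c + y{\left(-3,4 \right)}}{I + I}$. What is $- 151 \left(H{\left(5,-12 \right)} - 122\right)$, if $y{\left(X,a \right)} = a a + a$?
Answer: $\frac{445903}{24} \approx 18579.0$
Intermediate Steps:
$y{\left(X,a \right)} = a + a^{2}$ ($y{\left(X,a \right)} = a^{2} + a = a + a^{2}$)
$H{\left(c,I \right)} = \frac{20 + c}{2 I}$ ($H{\left(c,I \right)} = \frac{c + 4 \left(1 + 4\right)}{I + I} = \frac{c + 4 \cdot 5}{2 I} = \left(c + 20\right) \frac{1}{2 I} = \left(20 + c\right) \frac{1}{2 I} = \frac{20 + c}{2 I}$)
$- 151 \left(H{\left(5,-12 \right)} - 122\right) = - 151 \left(\frac{20 + 5}{2 \left(-12\right)} - 122\right) = - 151 \left(\frac{1}{2} \left(- \frac{1}{12}\right) 25 - 122\right) = - 151 \left(- \frac{25}{24} - 122\right) = \left(-151\right) \left(- \frac{2953}{24}\right) = \frac{445903}{24}$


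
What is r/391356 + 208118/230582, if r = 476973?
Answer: 1519282669/716187692 ≈ 2.1213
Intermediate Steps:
r/391356 + 208118/230582 = 476973/391356 + 208118/230582 = 476973*(1/391356) + 208118*(1/230582) = 7571/6212 + 104059/115291 = 1519282669/716187692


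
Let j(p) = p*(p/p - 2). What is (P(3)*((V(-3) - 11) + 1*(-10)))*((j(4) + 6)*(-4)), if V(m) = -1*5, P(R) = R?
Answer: 624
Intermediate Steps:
V(m) = -5
j(p) = -p (j(p) = p*(1 - 2) = p*(-1) = -p)
(P(3)*((V(-3) - 11) + 1*(-10)))*((j(4) + 6)*(-4)) = (3*((-5 - 11) + 1*(-10)))*((-1*4 + 6)*(-4)) = (3*(-16 - 10))*((-4 + 6)*(-4)) = (3*(-26))*(2*(-4)) = -78*(-8) = 624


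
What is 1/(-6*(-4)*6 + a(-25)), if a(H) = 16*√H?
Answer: 9/1696 - 5*I/1696 ≈ 0.0053066 - 0.0029481*I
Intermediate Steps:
1/(-6*(-4)*6 + a(-25)) = 1/(-6*(-4)*6 + 16*√(-25)) = 1/(24*6 + 16*(5*I)) = 1/(144 + 80*I) = (144 - 80*I)/27136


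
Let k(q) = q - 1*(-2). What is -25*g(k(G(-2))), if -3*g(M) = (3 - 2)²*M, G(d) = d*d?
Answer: 50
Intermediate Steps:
G(d) = d²
k(q) = 2 + q (k(q) = q + 2 = 2 + q)
g(M) = -M/3 (g(M) = -(3 - 2)²*M/3 = -1²*M/3 = -M/3)
-25*g(k(G(-2))) = -(-25)*(2 + (-2)²)/3 = -(-25)*(2 + 4)/3 = -(-25)*6/3 = -25*(-2) = 50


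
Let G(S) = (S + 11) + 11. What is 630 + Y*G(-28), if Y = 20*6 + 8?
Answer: -138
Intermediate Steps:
G(S) = 22 + S (G(S) = (11 + S) + 11 = 22 + S)
Y = 128 (Y = 120 + 8 = 128)
630 + Y*G(-28) = 630 + 128*(22 - 28) = 630 + 128*(-6) = 630 - 768 = -138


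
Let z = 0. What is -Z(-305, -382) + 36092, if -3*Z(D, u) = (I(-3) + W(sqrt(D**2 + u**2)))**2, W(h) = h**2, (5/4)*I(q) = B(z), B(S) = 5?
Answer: 19032881495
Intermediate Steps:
I(q) = 4 (I(q) = (4/5)*5 = 4)
Z(D, u) = -(4 + D**2 + u**2)**2/3 (Z(D, u) = -(4 + (sqrt(D**2 + u**2))**2)**2/3 = -(4 + (D**2 + u**2))**2/3 = -(4 + D**2 + u**2)**2/3)
-Z(-305, -382) + 36092 = -(-1)*(4 + (-305)**2 + (-382)**2)**2/3 + 36092 = -(-1)*(4 + 93025 + 145924)**2/3 + 36092 = -(-1)*238953**2/3 + 36092 = -(-1)*57098536209/3 + 36092 = -1*(-19032845403) + 36092 = 19032845403 + 36092 = 19032881495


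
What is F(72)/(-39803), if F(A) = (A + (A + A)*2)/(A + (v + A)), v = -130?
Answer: -180/278621 ≈ -0.00064604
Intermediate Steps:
F(A) = 5*A/(-130 + 2*A) (F(A) = (A + (A + A)*2)/(A + (-130 + A)) = (A + (2*A)*2)/(-130 + 2*A) = (A + 4*A)/(-130 + 2*A) = (5*A)/(-130 + 2*A) = 5*A/(-130 + 2*A))
F(72)/(-39803) = ((5/2)*72/(-65 + 72))/(-39803) = ((5/2)*72/7)*(-1/39803) = ((5/2)*72*(⅐))*(-1/39803) = (180/7)*(-1/39803) = -180/278621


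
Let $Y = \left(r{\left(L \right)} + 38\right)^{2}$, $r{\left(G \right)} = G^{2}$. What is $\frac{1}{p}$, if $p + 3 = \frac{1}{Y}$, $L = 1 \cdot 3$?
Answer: $- \frac{2209}{6626} \approx -0.33338$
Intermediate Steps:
$L = 3$
$Y = 2209$ ($Y = \left(3^{2} + 38\right)^{2} = \left(9 + 38\right)^{2} = 47^{2} = 2209$)
$p = - \frac{6626}{2209}$ ($p = -3 + \frac{1}{2209} = - \frac{6626}{2209} \approx -2.9995$)
$\frac{1}{p} = \frac{1}{- \frac{6626}{2209}} = - \frac{2209}{6626}$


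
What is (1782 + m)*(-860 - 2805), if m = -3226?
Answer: 5292260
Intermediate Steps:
(1782 + m)*(-860 - 2805) = (1782 - 3226)*(-860 - 2805) = -1444*(-3665) = 5292260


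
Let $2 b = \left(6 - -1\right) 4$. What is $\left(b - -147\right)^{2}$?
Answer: $25921$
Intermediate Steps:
$b = 14$ ($b = \frac{\left(6 - -1\right) 4}{2} = \frac{\left(6 + 1\right) 4}{2} = \frac{7 \cdot 4}{2} = \frac{1}{2} \cdot 28 = 14$)
$\left(b - -147\right)^{2} = \left(14 - -147\right)^{2} = \left(14 + 147\right)^{2} = 161^{2} = 25921$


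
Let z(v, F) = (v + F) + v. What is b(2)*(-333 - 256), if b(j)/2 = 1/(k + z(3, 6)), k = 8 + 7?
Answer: -1178/27 ≈ -43.630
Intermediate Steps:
z(v, F) = F + 2*v (z(v, F) = (F + v) + v = F + 2*v)
k = 15
b(j) = 2/27 (b(j) = 2/(15 + (6 + 2*3)) = 2/(15 + (6 + 6)) = 2/(15 + 12) = 2/27)
b(2)*(-333 - 256) = 2*(-333 - 256)/27 = (2/27)*(-589) = -1178/27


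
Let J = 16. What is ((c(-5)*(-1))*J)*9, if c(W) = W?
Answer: 720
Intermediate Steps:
((c(-5)*(-1))*J)*9 = (-5*(-1)*16)*9 = (5*16)*9 = 80*9 = 720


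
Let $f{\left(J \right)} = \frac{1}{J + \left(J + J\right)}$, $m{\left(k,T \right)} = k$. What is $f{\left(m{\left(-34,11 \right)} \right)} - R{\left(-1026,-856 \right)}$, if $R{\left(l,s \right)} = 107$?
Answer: $- \frac{10915}{102} \approx -107.01$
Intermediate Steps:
$f{\left(J \right)} = \frac{1}{3 J}$ ($f{\left(J \right)} = \frac{1}{J + 2 J} = \frac{1}{3 J}$)
$f{\left(m{\left(-34,11 \right)} \right)} - R{\left(-1026,-856 \right)} = \frac{1}{3 \left(-34\right)} - 107 = \frac{1}{3} \left(- \frac{1}{34}\right) - 107 = - \frac{1}{102} - 107 = - \frac{10915}{102}$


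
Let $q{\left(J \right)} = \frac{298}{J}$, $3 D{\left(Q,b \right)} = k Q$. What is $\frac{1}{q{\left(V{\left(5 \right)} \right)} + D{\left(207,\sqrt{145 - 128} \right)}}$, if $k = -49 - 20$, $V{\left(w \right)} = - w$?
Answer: $- \frac{5}{24103} \approx -0.00020744$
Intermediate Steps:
$k = -69$
$D{\left(Q,b \right)} = - 23 Q$ ($D{\left(Q,b \right)} = \frac{\left(-69\right) Q}{3} = - 23 Q$)
$\frac{1}{q{\left(V{\left(5 \right)} \right)} + D{\left(207,\sqrt{145 - 128} \right)}} = \frac{1}{\frac{298}{\left(-1\right) 5} - 4761} = \frac{1}{\frac{298}{-5} - 4761} = \frac{1}{298 \left(- \frac{1}{5}\right) - 4761} = \frac{1}{- \frac{298}{5} - 4761} = \frac{1}{- \frac{24103}{5}} = - \frac{5}{24103}$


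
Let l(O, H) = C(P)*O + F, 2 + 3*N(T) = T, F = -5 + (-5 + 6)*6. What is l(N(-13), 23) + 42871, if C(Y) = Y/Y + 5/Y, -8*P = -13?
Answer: 557071/13 ≈ 42852.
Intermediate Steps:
F = 1 (F = -5 + 1*6 = -5 + 6 = 1)
P = 13/8 (P = -⅛*(-13) = 13/8 ≈ 1.6250)
N(T) = -⅔ + T/3
C(Y) = 1 + 5/Y
l(O, H) = 1 + 53*O/13 (l(O, H) = ((5 + 13/8)/(13/8))*O + 1 = ((8/13)*(53/8))*O + 1 = 53*O/13 + 1 = 1 + 53*O/13)
l(N(-13), 23) + 42871 = (1 + 53*(-⅔ + (⅓)*(-13))/13) + 42871 = (1 + 53*(-⅔ - 13/3)/13) + 42871 = (1 + (53/13)*(-5)) + 42871 = (1 - 265/13) + 42871 = -252/13 + 42871 = 557071/13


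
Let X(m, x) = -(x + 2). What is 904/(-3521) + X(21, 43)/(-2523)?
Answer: -707449/2961161 ≈ -0.23891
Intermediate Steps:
X(m, x) = -2 - x (X(m, x) = -(2 + x) = -2 - x)
904/(-3521) + X(21, 43)/(-2523) = 904/(-3521) + (-2 - 1*43)/(-2523) = 904*(-1/3521) + (-2 - 43)*(-1/2523) = -904/3521 - 45*(-1/2523) = -904/3521 + 15/841 = -707449/2961161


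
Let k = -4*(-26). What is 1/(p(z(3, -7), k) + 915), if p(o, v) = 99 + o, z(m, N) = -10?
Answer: 1/1004 ≈ 0.00099602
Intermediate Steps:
k = 104
1/(p(z(3, -7), k) + 915) = 1/((99 - 10) + 915) = 1/(89 + 915) = 1/1004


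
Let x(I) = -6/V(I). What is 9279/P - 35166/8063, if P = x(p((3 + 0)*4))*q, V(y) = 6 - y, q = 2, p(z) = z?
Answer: 74746245/16126 ≈ 4635.1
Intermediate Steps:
x(I) = -6/(6 - I)
P = 2 (P = (6/(-6 + (3 + 0)*4))*2 = (6/(-6 + 3*4))*2 = (6/(-6 + 12))*2 = (6/6)*2 = (6*(⅙))*2 = 1*2 = 2)
9279/P - 35166/8063 = 9279/2 - 35166/8063 = 74746245/16126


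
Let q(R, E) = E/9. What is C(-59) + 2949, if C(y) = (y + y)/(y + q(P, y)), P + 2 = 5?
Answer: 14754/5 ≈ 2950.8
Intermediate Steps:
P = 3 (P = -2 + 5 = 3)
q(R, E) = E/9 (q(R, E) = E*(⅑) = E/9)
C(y) = 9/5 (C(y) = (y + y)/(y + y/9) = (2*y)/((10*y/9)) = (2*y)*(9/(10*y)) = 9/5)
C(-59) + 2949 = 9/5 + 2949 = 14754/5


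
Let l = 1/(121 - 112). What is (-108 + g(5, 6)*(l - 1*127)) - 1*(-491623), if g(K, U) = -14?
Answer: 4439623/9 ≈ 4.9329e+5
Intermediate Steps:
l = ⅑ (l = 1/9 = ⅑ ≈ 0.11111)
(-108 + g(5, 6)*(l - 1*127)) - 1*(-491623) = (-108 - 14*(⅑ - 1*127)) - 1*(-491623) = (-108 - 14*(⅑ - 127)) + 491623 = (-108 - 14*(-1142/9)) + 491623 = (-108 + 15988/9) + 491623 = 15016/9 + 491623 = 4439623/9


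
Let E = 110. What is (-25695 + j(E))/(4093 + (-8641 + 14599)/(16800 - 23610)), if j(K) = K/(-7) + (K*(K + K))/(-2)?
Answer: -300406125/32511934 ≈ -9.2399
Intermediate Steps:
j(K) = -K² - K/7 (j(K) = K*(-⅐) + (K*(2*K))*(-½) = -K/7 + (2*K²)*(-½) = -K/7 - K² = -K² - K/7)
(-25695 + j(E))/(4093 + (-8641 + 14599)/(16800 - 23610)) = (-25695 - 1*110*(⅐ + 110))/(4093 + (-8641 + 14599)/(16800 - 23610)) = (-25695 - 1*110*771/7)/(4093 + 5958/(-6810)) = (-25695 - 84810/7)/(4093 + 5958*(-1/6810)) = -264675/(7*(4093 - 993/1135)) = -264675/(7*4644562/1135) = -264675/7*1135/4644562 = -300406125/32511934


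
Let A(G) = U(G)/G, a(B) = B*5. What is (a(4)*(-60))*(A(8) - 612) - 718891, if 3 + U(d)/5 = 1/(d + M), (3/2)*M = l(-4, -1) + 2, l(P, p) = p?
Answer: 229742/13 ≈ 17672.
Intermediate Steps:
a(B) = 5*B
M = 2/3 (M = 2*(-1 + 2)/3 = (2/3)*1 = 2/3 ≈ 0.66667)
U(d) = -15 + 5/(2/3 + d) (U(d) = -15 + 5/(d + 2/3) = -15 + 5/(2/3 + d))
A(G) = 15*(-1 - 3*G)/(G*(2 + 3*G)) (A(G) = (15*(-1 - 3*G)/(2 + 3*G))/G = 15*(-1 - 3*G)/(G*(2 + 3*G)))
(a(4)*(-60))*(A(8) - 612) - 718891 = ((5*4)*(-60))*(15*(-1 - 3*8)/(8*(2 + 3*8)) - 612) - 718891 = (20*(-60))*(15*(1/8)*(-1 - 24)/(2 + 24) - 612) - 718891 = -1200*(15*(1/8)*(-25)/26 - 612) - 718891 = -1200*(15*(1/8)*(1/26)*(-25) - 612) - 718891 = -1200*(-375/208 - 612) - 718891 = -1200*(-127671/208) - 718891 = 9575325/13 - 718891 = 229742/13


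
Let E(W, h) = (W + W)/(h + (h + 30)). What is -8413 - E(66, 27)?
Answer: -58902/7 ≈ -8414.6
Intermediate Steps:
E(W, h) = 2*W/(30 + 2*h) (E(W, h) = (2*W)/(h + (30 + h)) = (2*W)/(30 + 2*h) = 2*W/(30 + 2*h))
-8413 - E(66, 27) = -8413 - 66/(15 + 27) = -8413 - 66/42 = -8413 - 1*11/7 = -8413 - 11/7 = -58902/7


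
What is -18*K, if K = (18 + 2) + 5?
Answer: -450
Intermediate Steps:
K = 25 (K = 20 + 5 = 25)
-18*K = -18*25 = -450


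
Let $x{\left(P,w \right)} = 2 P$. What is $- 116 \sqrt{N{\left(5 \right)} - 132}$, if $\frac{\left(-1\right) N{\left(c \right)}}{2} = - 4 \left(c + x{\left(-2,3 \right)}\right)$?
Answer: $- 232 i \sqrt{31} \approx - 1291.7 i$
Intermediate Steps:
$N{\left(c \right)} = -32 + 8 c$ ($N{\left(c \right)} = - 2 \left(- 4 \left(c + 2 \left(-2\right)\right)\right) = - 2 \left(- 4 \left(c - 4\right)\right) = - 2 \left(- 4 \left(-4 + c\right)\right) = - 2 \left(16 - 4 c\right) = -32 + 8 c$)
$- 116 \sqrt{N{\left(5 \right)} - 132} = - 116 \sqrt{\left(-32 + 8 \cdot 5\right) - 132} = - 116 \sqrt{\left(-32 + 40\right) - 132} = - 116 \sqrt{8 - 132} = - 116 \sqrt{-124} = - 116 \cdot 2 i \sqrt{31} = - 232 i \sqrt{31}$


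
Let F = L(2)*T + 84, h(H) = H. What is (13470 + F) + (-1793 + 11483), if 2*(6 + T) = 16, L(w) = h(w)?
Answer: 23248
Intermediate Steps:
L(w) = w
T = 2 (T = -6 + (½)*16 = -6 + 8 = 2)
F = 88 (F = 2*2 + 84 = 4 + 84 = 88)
(13470 + F) + (-1793 + 11483) = (13470 + 88) + (-1793 + 11483) = 13558 + 9690 = 23248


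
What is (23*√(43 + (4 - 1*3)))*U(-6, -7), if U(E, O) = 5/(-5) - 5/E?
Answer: -23*√11/3 ≈ -25.427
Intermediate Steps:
U(E, O) = -1 - 5/E (U(E, O) = 5*(-⅕) - 5/E = -1 - 5/E)
(23*√(43 + (4 - 1*3)))*U(-6, -7) = (23*√(43 + (4 - 1*3)))*((-5 - 1*(-6))/(-6)) = (23*√(43 + (4 - 3)))*(-(-5 + 6)/6) = (23*√(43 + 1))*(-⅙*1) = (23*√44)*(-⅙) = (23*(2*√11))*(-⅙) = (46*√11)*(-⅙) = -23*√11/3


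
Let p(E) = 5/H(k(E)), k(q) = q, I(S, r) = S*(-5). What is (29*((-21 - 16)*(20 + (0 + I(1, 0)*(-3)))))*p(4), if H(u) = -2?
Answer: 187775/2 ≈ 93888.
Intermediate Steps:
I(S, r) = -5*S
p(E) = -5/2 (p(E) = 5/(-2) = 5*(-½) = -5/2)
(29*((-21 - 16)*(20 + (0 + I(1, 0)*(-3)))))*p(4) = (29*((-21 - 16)*(20 + (0 - 5*1*(-3)))))*(-5/2) = (29*(-37*(20 + (0 - 5*(-3)))))*(-5/2) = (29*(-37*(20 + (0 + 15))))*(-5/2) = (29*(-37*(20 + 15)))*(-5/2) = (29*(-37*35))*(-5/2) = (29*(-1295))*(-5/2) = -37555*(-5/2) = 187775/2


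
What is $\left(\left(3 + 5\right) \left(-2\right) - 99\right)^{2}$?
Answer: $13225$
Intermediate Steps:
$\left(\left(3 + 5\right) \left(-2\right) - 99\right)^{2} = \left(8 \left(-2\right) - 99\right)^{2} = \left(-16 - 99\right)^{2} = \left(-115\right)^{2} = 13225$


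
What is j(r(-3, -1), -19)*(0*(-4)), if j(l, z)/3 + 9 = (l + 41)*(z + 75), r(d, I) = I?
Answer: 0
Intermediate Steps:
j(l, z) = -27 + 3*(41 + l)*(75 + z) (j(l, z) = -27 + 3*((l + 41)*(z + 75)) = -27 + 3*((41 + l)*(75 + z)) = -27 + 3*(41 + l)*(75 + z))
j(r(-3, -1), -19)*(0*(-4)) = (9198 + 123*(-19) + 225*(-1) + 3*(-1)*(-19))*(0*(-4)) = (9198 - 2337 - 225 + 57)*0 = 6693*0 = 0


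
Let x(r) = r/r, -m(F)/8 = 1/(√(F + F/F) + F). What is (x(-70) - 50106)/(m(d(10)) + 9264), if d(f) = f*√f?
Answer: -50105/(9264 - 8/(√(1 + 10*√10) + 10*√10)) ≈ -5.4087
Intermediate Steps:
d(f) = f^(3/2)
m(F) = -8/(F + √(1 + F)) (m(F) = -8/(√(F + F/F) + F) = -8/(√(F + 1) + F) = -8/(√(1 + F) + F) = -8/(F + √(1 + F)))
x(r) = 1
(x(-70) - 50106)/(m(d(10)) + 9264) = (1 - 50106)/(-8/(10^(3/2) + √(1 + 10^(3/2))) + 9264) = -50105/(-8/(10*√10 + √(1 + 10*√10)) + 9264) = -50105/(-8/(√(1 + 10*√10) + 10*√10) + 9264) = -50105/(9264 - 8/(√(1 + 10*√10) + 10*√10))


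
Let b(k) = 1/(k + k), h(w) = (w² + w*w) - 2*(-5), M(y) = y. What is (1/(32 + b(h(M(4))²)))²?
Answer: 12446784/12745732609 ≈ 0.00097654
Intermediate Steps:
h(w) = 10 + 2*w² (h(w) = (w² + w²) + 10 = 2*w² + 10 = 10 + 2*w²)
b(k) = 1/(2*k)
(1/(32 + b(h(M(4))²)))² = (1/(32 + 1/(2*((10 + 2*4²)²))))² = (1/(32 + 1/(2*((10 + 2*16)²))))² = (1/(32 + 1/(2*((10 + 32)²))))² = (1/(32 + 1/(2*(42²))))² = (1/(32 + (½)/1764))² = (1/(32 + (½)*(1/1764)))² = (1/(32 + 1/3528))² = (1/(112897/3528))² = (3528/112897)² = 12446784/12745732609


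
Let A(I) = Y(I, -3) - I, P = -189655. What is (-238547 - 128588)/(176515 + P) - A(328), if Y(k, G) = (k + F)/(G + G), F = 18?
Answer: 1086959/2628 ≈ 413.61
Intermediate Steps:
Y(k, G) = (18 + k)/(2*G) (Y(k, G) = (k + 18)/(G + G) = (18 + k)/((2*G)) = (18 + k)*(1/(2*G)) = (18 + k)/(2*G))
A(I) = -3 - 7*I/6 (A(I) = (½)*(18 + I)/(-3) - I = (½)*(-⅓)*(18 + I) - I = (-3 - I/6) - I = -3 - 7*I/6)
(-238547 - 128588)/(176515 + P) - A(328) = (-238547 - 128588)/(176515 - 189655) - (-3 - 7/6*328) = -367135/(-13140) - (-3 - 1148/3) = -367135*(-1/13140) - 1*(-1157/3) = 73427/2628 + 1157/3 = 1086959/2628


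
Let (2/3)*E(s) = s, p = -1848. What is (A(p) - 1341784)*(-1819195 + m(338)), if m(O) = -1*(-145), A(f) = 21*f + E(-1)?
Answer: 2511368606175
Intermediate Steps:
E(s) = 3*s/2
A(f) = -3/2 + 21*f (A(f) = 21*f + (3/2)*(-1) = 21*f - 3/2 = -3/2 + 21*f)
m(O) = 145
(A(p) - 1341784)*(-1819195 + m(338)) = ((-3/2 + 21*(-1848)) - 1341784)*(-1819195 + 145) = ((-3/2 - 38808) - 1341784)*(-1819050) = (-77619/2 - 1341784)*(-1819050) = -2761187/2*(-1819050) = 2511368606175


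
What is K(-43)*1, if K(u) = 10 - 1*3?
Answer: 7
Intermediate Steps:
K(u) = 7 (K(u) = 10 - 3 = 7)
K(-43)*1 = 7*1 = 7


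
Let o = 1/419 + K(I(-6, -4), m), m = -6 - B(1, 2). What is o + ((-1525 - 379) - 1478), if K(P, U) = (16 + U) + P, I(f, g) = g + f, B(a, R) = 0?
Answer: -1417057/419 ≈ -3382.0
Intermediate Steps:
I(f, g) = f + g
m = -6 (m = -6 - 1*0 = -6 + 0 = -6)
K(P, U) = 16 + P + U
o = 1/419 (o = 1/419 + (16 + (-6 - 4) - 6) = 1/419 + (16 - 10 - 6) = 1/419 + 0 = 1/419 ≈ 0.0023866)
o + ((-1525 - 379) - 1478) = 1/419 + ((-1525 - 379) - 1478) = 1/419 + (-1904 - 1478) = 1/419 - 3382 = -1417057/419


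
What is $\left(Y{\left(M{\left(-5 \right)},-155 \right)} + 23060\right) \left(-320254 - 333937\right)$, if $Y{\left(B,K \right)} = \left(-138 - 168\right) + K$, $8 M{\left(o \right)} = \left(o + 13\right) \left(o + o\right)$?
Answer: $-14784062409$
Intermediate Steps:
$M{\left(o \right)} = \frac{o \left(13 + o\right)}{4}$ ($M{\left(o \right)} = \frac{\left(o + 13\right) \left(o + o\right)}{8} = \frac{\left(13 + o\right) 2 o}{8} = \frac{2 o \left(13 + o\right)}{8} = \frac{o \left(13 + o\right)}{4}$)
$Y{\left(B,K \right)} = -306 + K$
$\left(Y{\left(M{\left(-5 \right)},-155 \right)} + 23060\right) \left(-320254 - 333937\right) = \left(\left(-306 - 155\right) + 23060\right) \left(-320254 - 333937\right) = \left(-461 + 23060\right) \left(-654191\right) = 22599 \left(-654191\right) = -14784062409$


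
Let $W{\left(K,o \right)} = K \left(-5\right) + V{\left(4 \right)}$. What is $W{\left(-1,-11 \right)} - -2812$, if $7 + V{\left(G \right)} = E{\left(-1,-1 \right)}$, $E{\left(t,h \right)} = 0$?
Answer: $2810$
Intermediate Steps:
$V{\left(G \right)} = -7$ ($V{\left(G \right)} = -7 + 0 = -7$)
$W{\left(K,o \right)} = -7 - 5 K$ ($W{\left(K,o \right)} = K \left(-5\right) - 7 = - 5 K - 7 = -7 - 5 K$)
$W{\left(-1,-11 \right)} - -2812 = \left(-7 - -5\right) - -2812 = \left(-7 + 5\right) + 2812 = -2 + 2812 = 2810$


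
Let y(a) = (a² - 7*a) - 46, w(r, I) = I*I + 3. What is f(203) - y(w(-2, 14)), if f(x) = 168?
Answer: -37994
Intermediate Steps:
w(r, I) = 3 + I² (w(r, I) = I² + 3 = 3 + I²)
y(a) = -46 + a² - 7*a
f(203) - y(w(-2, 14)) = 168 - (-46 + (3 + 14²)² - 7*(3 + 14²)) = 168 - (-46 + (3 + 196)² - 7*(3 + 196)) = 168 - (-46 + 199² - 7*199) = 168 - (-46 + 39601 - 1393) = 168 - 1*38162 = 168 - 38162 = -37994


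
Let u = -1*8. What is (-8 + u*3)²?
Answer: 1024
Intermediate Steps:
u = -8
(-8 + u*3)² = (-8 - 8*3)² = (-8 - 24)² = (-32)² = 1024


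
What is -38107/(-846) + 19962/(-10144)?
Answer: 92417389/2145456 ≈ 43.076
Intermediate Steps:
-38107/(-846) + 19962/(-10144) = -38107*(-1/846) + 19962*(-1/10144) = 38107/846 - 9981/5072 = 92417389/2145456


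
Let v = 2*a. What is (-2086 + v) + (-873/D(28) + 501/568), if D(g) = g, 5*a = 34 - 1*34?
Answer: -8414395/3976 ≈ -2116.3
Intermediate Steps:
a = 0 (a = (34 - 1*34)/5 = (34 - 34)/5 = (⅕)*0 = 0)
v = 0 (v = 2*0 = 0)
(-2086 + v) + (-873/D(28) + 501/568) = (-2086 + 0) + (-873/28 + 501/568) = -2086 + (-873*1/28 + 501*(1/568)) = -2086 + (-873/28 + 501/568) = -2086 - 120459/3976 = -8414395/3976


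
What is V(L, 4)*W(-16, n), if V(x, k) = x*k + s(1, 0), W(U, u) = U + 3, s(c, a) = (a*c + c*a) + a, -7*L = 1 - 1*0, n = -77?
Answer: 52/7 ≈ 7.4286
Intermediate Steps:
L = -⅐ (L = -(1 - 1*0)/7 = -(1 + 0)/7 = -⅐*1 = -⅐ ≈ -0.14286)
s(c, a) = a + 2*a*c (s(c, a) = (a*c + a*c) + a = 2*a*c + a = a + 2*a*c)
W(U, u) = 3 + U
V(x, k) = k*x (V(x, k) = x*k + 0*(1 + 2*1) = k*x + 0*(1 + 2) = k*x + 0*3 = k*x + 0 = k*x)
V(L, 4)*W(-16, n) = (4*(-⅐))*(3 - 16) = -4/7*(-13) = 52/7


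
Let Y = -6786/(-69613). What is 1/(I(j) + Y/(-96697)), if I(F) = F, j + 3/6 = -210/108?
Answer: -60582314349/148090162816 ≈ -0.40909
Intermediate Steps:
j = -22/9 (j = -1/2 - 210/108 = -1/2 - 210*1/108 = -1/2 - 35/18 = -22/9 ≈ -2.4444)
Y = 6786/69613 (Y = -6786*(-1/69613) = 6786/69613 ≈ 0.097482)
1/(I(j) + Y/(-96697)) = 1/(-22/9 + (6786/69613)/(-96697)) = 1/(-22/9 + (6786/69613)*(-1/96697)) = 1/(-22/9 - 6786/6731368261) = 1/(-148090162816/60582314349) = -60582314349/148090162816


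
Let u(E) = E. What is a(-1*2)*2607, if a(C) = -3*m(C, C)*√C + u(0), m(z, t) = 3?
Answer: -23463*I*√2 ≈ -33182.0*I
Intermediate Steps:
a(C) = -9*√C (a(C) = -9*√C + 0 = -9*√C)
a(-1*2)*2607 = -9*I*√2*2607 = -23463*I*√2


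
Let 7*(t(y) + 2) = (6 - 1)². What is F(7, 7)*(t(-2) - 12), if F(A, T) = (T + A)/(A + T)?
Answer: -73/7 ≈ -10.429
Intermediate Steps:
F(A, T) = 1 (F(A, T) = (A + T)/(A + T) = 1)
t(y) = 11/7 (t(y) = -2 + (6 - 1)²/7 = -2 + (⅐)*5² = -2 + (⅐)*25 = -2 + 25/7 = 11/7)
F(7, 7)*(t(-2) - 12) = 1*(11/7 - 12) = 1*(-73/7) = -73/7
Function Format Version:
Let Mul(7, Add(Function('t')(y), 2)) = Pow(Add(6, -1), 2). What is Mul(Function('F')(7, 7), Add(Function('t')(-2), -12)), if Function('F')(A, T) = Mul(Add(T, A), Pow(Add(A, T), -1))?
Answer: Rational(-73, 7) ≈ -10.429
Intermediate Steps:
Function('F')(A, T) = 1 (Function('F')(A, T) = Mul(Add(A, T), Pow(Add(A, T), -1)) = 1)
Function('t')(y) = Rational(11, 7) (Function('t')(y) = Add(-2, Mul(Rational(1, 7), Pow(Add(6, -1), 2))) = Add(-2, Mul(Rational(1, 7), Pow(5, 2))) = Add(-2, Mul(Rational(1, 7), 25)) = Add(-2, Rational(25, 7)) = Rational(11, 7))
Mul(Function('F')(7, 7), Add(Function('t')(-2), -12)) = Mul(1, Add(Rational(11, 7), -12)) = Mul(1, Rational(-73, 7)) = Rational(-73, 7)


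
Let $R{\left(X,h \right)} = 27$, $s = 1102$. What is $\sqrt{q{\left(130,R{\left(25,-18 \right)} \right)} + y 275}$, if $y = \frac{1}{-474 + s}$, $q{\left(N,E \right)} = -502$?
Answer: $\frac{i \sqrt{49452017}}{314} \approx 22.396 i$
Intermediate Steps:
$y = \frac{1}{628}$ ($y = \frac{1}{-474 + 1102} = \frac{1}{628} \approx 0.0015924$)
$\sqrt{q{\left(130,R{\left(25,-18 \right)} \right)} + y 275} = \sqrt{-502 + \frac{1}{628} \cdot 275} = \sqrt{-502 + \frac{275}{628}} = \sqrt{- \frac{314981}{628}} = \frac{i \sqrt{49452017}}{314}$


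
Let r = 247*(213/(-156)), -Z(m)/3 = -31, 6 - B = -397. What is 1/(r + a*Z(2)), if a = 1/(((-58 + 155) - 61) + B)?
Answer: -1756/591839 ≈ -0.0029670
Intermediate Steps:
B = 403 (B = 6 - 1*(-397) = 6 + 397 = 403)
Z(m) = 93 (Z(m) = -3*(-31) = 93)
r = -1349/4 (r = 247*(213*(-1/156)) = 247*(-71/52) = -1349/4 ≈ -337.25)
a = 1/439 (a = 1/(((-58 + 155) - 61) + 403) = 1/((97 - 61) + 403) = 1/(36 + 403) = 1/439 ≈ 0.0022779)
1/(r + a*Z(2)) = 1/(-1349/4 + (1/439)*93) = 1/(-1349/4 + 93/439) = 1/(-591839/1756) = -1756/591839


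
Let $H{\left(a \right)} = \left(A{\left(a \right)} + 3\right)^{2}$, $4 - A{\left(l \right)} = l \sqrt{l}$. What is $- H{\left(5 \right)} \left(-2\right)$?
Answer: $348 - 140 \sqrt{5} \approx 34.951$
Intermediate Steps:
$A{\left(l \right)} = 4 - l^{\frac{3}{2}}$ ($A{\left(l \right)} = 4 - l \sqrt{l} = 4 - l^{\frac{3}{2}}$)
$H{\left(a \right)} = \left(7 - a^{\frac{3}{2}}\right)^{2}$ ($H{\left(a \right)} = \left(\left(4 - a^{\frac{3}{2}}\right) + 3\right)^{2} = \left(7 - a^{\frac{3}{2}}\right)^{2}$)
$- H{\left(5 \right)} \left(-2\right) = - \left(-7 + 5^{\frac{3}{2}}\right)^{2} \left(-2\right) = - \left(-7 + 5 \sqrt{5}\right)^{2} \left(-2\right) = - \left(-2\right) \left(-7 + 5 \sqrt{5}\right)^{2} = 2 \left(-7 + 5 \sqrt{5}\right)^{2}$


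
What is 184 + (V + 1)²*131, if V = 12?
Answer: 22323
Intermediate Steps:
184 + (V + 1)²*131 = 184 + (12 + 1)²*131 = 184 + 13²*131 = 184 + 169*131 = 184 + 22139 = 22323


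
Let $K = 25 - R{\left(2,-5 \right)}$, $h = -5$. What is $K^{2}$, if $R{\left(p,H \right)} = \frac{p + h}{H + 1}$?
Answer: $\frac{9409}{16} \approx 588.06$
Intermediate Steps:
$R{\left(p,H \right)} = \frac{-5 + p}{1 + H}$ ($R{\left(p,H \right)} = \frac{p - 5}{H + 1} = \frac{-5 + p}{1 + H}$)
$K = \frac{97}{4}$ ($K = 25 - \frac{-5 + 2}{1 - 5} = 25 - \frac{1}{-4} \left(-3\right) = 25 - \left(- \frac{1}{4}\right) \left(-3\right) = 25 - \frac{3}{4} = \frac{97}{4} \approx 24.25$)
$K^{2} = \left(\frac{97}{4}\right)^{2} = \frac{9409}{16}$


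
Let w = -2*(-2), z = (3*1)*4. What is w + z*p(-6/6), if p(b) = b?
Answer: -8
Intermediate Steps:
z = 12 (z = 3*4 = 12)
w = 4
w + z*p(-6/6) = 4 + 12*(-6/6) = 4 + 12*(-6*⅙) = 4 + 12*(-1) = 4 - 12 = -8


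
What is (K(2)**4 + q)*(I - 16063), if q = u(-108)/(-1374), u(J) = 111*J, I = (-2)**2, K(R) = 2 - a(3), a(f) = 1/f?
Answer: -1632466939/6183 ≈ -2.6403e+5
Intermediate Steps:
K(R) = 5/3 (K(R) = 2 - 1/3 = 5/3)
I = 4
q = 1998/229 (q = (111*(-108))/(-1374) = -11988*(-1/1374) = 1998/229 ≈ 8.7249)
(K(2)**4 + q)*(I - 16063) = ((5/3)**4 + 1998/229)*(4 - 16063) = (625/81 + 1998/229)*(-16059) = (304963/18549)*(-16059) = -1632466939/6183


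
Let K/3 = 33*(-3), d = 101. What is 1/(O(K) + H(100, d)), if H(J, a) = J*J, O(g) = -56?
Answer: 1/9944 ≈ 0.00010056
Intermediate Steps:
K = -297 (K = 3*(33*(-3)) = 3*(-99) = -297)
H(J, a) = J²
1/(O(K) + H(100, d)) = 1/(-56 + 100²) = 1/(-56 + 10000) = 1/9944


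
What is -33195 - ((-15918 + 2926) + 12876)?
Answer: -33079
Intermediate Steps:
-33195 - ((-15918 + 2926) + 12876) = -33195 - (-12992 + 12876) = -33195 - 1*(-116) = -33195 + 116 = -33079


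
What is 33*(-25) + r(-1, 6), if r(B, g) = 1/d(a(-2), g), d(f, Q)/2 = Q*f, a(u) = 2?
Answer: -19799/24 ≈ -824.96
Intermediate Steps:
d(f, Q) = 2*Q*f (d(f, Q) = 2*(Q*f) = 2*Q*f)
r(B, g) = 1/(4*g) (r(B, g) = 1/(2*g*2) = 1/(4*g))
33*(-25) + r(-1, 6) = 33*(-25) + (¼)/6 = -825 + (¼)*(⅙) = -825 + 1/24 = -19799/24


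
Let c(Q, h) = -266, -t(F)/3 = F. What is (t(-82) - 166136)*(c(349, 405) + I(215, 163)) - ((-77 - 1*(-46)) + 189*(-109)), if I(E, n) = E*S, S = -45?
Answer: 1649133122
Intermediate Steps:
t(F) = -3*F
I(E, n) = -45*E (I(E, n) = E*(-45) = -45*E)
(t(-82) - 166136)*(c(349, 405) + I(215, 163)) - ((-77 - 1*(-46)) + 189*(-109)) = (-3*(-82) - 166136)*(-266 - 45*215) - ((-77 - 1*(-46)) + 189*(-109)) = (246 - 166136)*(-266 - 9675) - ((-77 + 46) - 20601) = -165890*(-9941) - (-31 - 20601) = 1649112490 - 1*(-20632) = 1649112490 + 20632 = 1649133122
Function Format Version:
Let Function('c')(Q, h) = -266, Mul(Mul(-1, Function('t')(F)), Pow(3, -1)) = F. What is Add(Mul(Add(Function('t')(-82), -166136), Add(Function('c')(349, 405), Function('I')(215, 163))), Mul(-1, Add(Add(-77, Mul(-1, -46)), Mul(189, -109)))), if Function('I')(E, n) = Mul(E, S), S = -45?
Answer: 1649133122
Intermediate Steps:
Function('t')(F) = Mul(-3, F)
Function('I')(E, n) = Mul(-45, E) (Function('I')(E, n) = Mul(E, -45) = Mul(-45, E))
Add(Mul(Add(Function('t')(-82), -166136), Add(Function('c')(349, 405), Function('I')(215, 163))), Mul(-1, Add(Add(-77, Mul(-1, -46)), Mul(189, -109)))) = Add(Mul(Add(Mul(-3, -82), -166136), Add(-266, Mul(-45, 215))), Mul(-1, Add(Add(-77, Mul(-1, -46)), Mul(189, -109)))) = Add(Mul(Add(246, -166136), Add(-266, -9675)), Mul(-1, Add(Add(-77, 46), -20601))) = Add(Mul(-165890, -9941), Mul(-1, Add(-31, -20601))) = Add(1649112490, Mul(-1, -20632)) = Add(1649112490, 20632) = 1649133122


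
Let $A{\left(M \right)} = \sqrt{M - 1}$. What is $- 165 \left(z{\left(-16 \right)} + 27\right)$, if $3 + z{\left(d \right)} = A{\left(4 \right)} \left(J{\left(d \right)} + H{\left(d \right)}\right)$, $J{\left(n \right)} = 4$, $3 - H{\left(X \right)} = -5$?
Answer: $-3960 - 1980 \sqrt{3} \approx -7389.5$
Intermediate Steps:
$H{\left(X \right)} = 8$ ($H{\left(X \right)} = 3 - -5 = 3 + 5 = 8$)
$A{\left(M \right)} = \sqrt{-1 + M}$
$z{\left(d \right)} = -3 + 12 \sqrt{3}$ ($z{\left(d \right)} = -3 + \sqrt{-1 + 4} \left(4 + 8\right) = -3 + \sqrt{3} \cdot 12 = -3 + 12 \sqrt{3}$)
$- 165 \left(z{\left(-16 \right)} + 27\right) = - 165 \left(\left(-3 + 12 \sqrt{3}\right) + 27\right) = - 165 \left(24 + 12 \sqrt{3}\right) = -3960 - 1980 \sqrt{3}$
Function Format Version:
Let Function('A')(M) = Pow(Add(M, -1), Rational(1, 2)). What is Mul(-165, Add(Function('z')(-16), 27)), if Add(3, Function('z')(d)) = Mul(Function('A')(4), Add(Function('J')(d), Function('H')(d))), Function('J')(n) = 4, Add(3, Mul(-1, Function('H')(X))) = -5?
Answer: Add(-3960, Mul(-1980, Pow(3, Rational(1, 2)))) ≈ -7389.5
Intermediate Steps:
Function('H')(X) = 8 (Function('H')(X) = Add(3, Mul(-1, -5)) = Add(3, 5) = 8)
Function('A')(M) = Pow(Add(-1, M), Rational(1, 2))
Function('z')(d) = Add(-3, Mul(12, Pow(3, Rational(1, 2)))) (Function('z')(d) = Add(-3, Mul(Pow(Add(-1, 4), Rational(1, 2)), Add(4, 8))) = Add(-3, Mul(Pow(3, Rational(1, 2)), 12)) = Add(-3, Mul(12, Pow(3, Rational(1, 2)))))
Mul(-165, Add(Function('z')(-16), 27)) = Mul(-165, Add(Add(-3, Mul(12, Pow(3, Rational(1, 2)))), 27)) = Mul(-165, Add(24, Mul(12, Pow(3, Rational(1, 2))))) = Add(-3960, Mul(-1980, Pow(3, Rational(1, 2))))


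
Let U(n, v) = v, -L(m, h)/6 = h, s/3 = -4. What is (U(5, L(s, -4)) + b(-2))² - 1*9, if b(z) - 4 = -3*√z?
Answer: 757 - 168*I*√2 ≈ 757.0 - 237.59*I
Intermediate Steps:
s = -12 (s = 3*(-4) = -12)
L(m, h) = -6*h
b(z) = 4 - 3*√z
(U(5, L(s, -4)) + b(-2))² - 1*9 = (-6*(-4) + (4 - 3*I*√2))² - 1*9 = (24 + (4 - 3*I*√2))² - 9 = (28 - 3*I*√2)² - 9 = -9 + (28 - 3*I*√2)²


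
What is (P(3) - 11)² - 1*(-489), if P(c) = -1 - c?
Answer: 714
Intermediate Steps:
(P(3) - 11)² - 1*(-489) = ((-1 - 1*3) - 11)² - 1*(-489) = ((-1 - 3) - 11)² + 489 = (-4 - 11)² + 489 = (-15)² + 489 = 225 + 489 = 714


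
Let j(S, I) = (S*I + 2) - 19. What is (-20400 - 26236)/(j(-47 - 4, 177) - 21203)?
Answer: 46636/30247 ≈ 1.5418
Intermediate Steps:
j(S, I) = -17 + I*S (j(S, I) = (I*S + 2) - 19 = (2 + I*S) - 19 = -17 + I*S)
(-20400 - 26236)/(j(-47 - 4, 177) - 21203) = (-20400 - 26236)/((-17 + 177*(-47 - 4)) - 21203) = -46636/((-17 + 177*(-51)) - 21203) = -46636/((-17 - 9027) - 21203) = -46636/(-9044 - 21203) = -46636/(-30247) = -46636*(-1/30247) = 46636/30247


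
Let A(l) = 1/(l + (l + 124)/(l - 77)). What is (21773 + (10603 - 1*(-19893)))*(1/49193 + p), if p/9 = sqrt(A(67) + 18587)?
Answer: 52269/49193 + 470421*sqrt(4264624657)/479 ≈ 6.4134e+7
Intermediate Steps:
A(l) = 1/(l + (124 + l)/(-77 + l))
p = 9*sqrt(4264624657)/479 (p = 9*sqrt((-77 + 67)/(124 + 67**2 - 76*67) + 18587) = 9*sqrt(-10/(124 + 4489 - 5092) + 18587) = 9*sqrt(-10/(-479) + 18587) = 9*sqrt(-1/479*(-10) + 18587) = 9*sqrt(10/479 + 18587) = 9*sqrt(8903183/479) = 9*(sqrt(4264624657)/479) = 9*sqrt(4264624657)/479 ≈ 1227.0)
(21773 + (10603 - 1*(-19893)))*(1/49193 + p) = (21773 + (10603 - 1*(-19893)))*(1/49193 + 9*sqrt(4264624657)/479) = (21773 + (10603 + 19893))*(1/49193 + 9*sqrt(4264624657)/479) = (21773 + 30496)*(1/49193 + 9*sqrt(4264624657)/479) = 52269*(1/49193 + 9*sqrt(4264624657)/479) = 52269/49193 + 470421*sqrt(4264624657)/479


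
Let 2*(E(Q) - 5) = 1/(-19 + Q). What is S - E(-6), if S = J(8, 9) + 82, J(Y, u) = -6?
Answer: 3551/50 ≈ 71.020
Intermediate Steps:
E(Q) = 5 + 1/(2*(-19 + Q))
S = 76 (S = -6 + 82 = 76)
S - E(-6) = 76 - (-189 + 10*(-6))/(2*(-19 - 6)) = 76 - (-189 - 60)/(2*(-25)) = 76 - (-1)*(-249)/(2*25) = 76 - 1*249/50 = 76 - 249/50 = 3551/50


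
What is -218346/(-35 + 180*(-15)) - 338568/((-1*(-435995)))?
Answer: 18854356158/238489265 ≈ 79.057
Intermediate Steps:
-218346/(-35 + 180*(-15)) - 338568/((-1*(-435995))) = -218346/(-35 - 2700) - 338568/435995 = -218346/(-2735) - 338568*1/435995 = -218346*(-1/2735) - 338568/435995 = 218346/2735 - 338568/435995 = 18854356158/238489265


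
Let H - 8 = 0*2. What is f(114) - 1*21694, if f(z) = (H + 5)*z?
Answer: -20212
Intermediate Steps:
H = 8 (H = 8 + 0*2 = 8 + 0 = 8)
f(z) = 13*z (f(z) = (8 + 5)*z = 13*z)
f(114) - 1*21694 = 13*114 - 1*21694 = 1482 - 21694 = -20212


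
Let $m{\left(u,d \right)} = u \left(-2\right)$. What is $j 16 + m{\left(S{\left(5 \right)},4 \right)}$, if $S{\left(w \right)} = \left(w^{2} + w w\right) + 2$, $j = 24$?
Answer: $280$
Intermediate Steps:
$S{\left(w \right)} = 2 + 2 w^{2}$ ($S{\left(w \right)} = \left(w^{2} + w^{2}\right) + 2 = 2 w^{2} + 2 = 2 + 2 w^{2}$)
$m{\left(u,d \right)} = - 2 u$
$j 16 + m{\left(S{\left(5 \right)},4 \right)} = 24 \cdot 16 - 2 \left(2 + 2 \cdot 5^{2}\right) = 384 - 2 \left(2 + 2 \cdot 25\right) = 384 - 2 \left(2 + 50\right) = 384 - 104 = 280$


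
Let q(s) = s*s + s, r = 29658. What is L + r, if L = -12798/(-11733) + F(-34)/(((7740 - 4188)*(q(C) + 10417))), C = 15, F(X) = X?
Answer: 2195450129095241/74022839952 ≈ 29659.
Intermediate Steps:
q(s) = s + s² (q(s) = s² + s = s + s²)
L = 80741798825/74022839952 (L = -12798/(-11733) - 34*1/((7740 - 4188)*(15*(1 + 15) + 10417)) = -12798*(-1/11733) - 34*1/(3552*(15*16 + 10417)) = 4266/3911 - 34*1/(3552*(240 + 10417)) = 4266/3911 - 34/(3552*10657) = 4266/3911 - 34/37853664 = 4266/3911 - 34*1/37853664 = 4266/3911 - 17/18926832 = 80741798825/74022839952 ≈ 1.0908)
L + r = 80741798825/74022839952 + 29658 = 2195450129095241/74022839952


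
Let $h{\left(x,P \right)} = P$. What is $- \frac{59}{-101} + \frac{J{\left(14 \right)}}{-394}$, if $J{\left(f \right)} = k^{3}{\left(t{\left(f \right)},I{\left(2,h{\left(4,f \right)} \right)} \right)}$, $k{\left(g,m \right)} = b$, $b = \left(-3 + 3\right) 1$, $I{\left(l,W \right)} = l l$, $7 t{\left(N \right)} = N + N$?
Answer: $\frac{59}{101} \approx 0.58416$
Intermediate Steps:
$t{\left(N \right)} = \frac{2 N}{7}$ ($t{\left(N \right)} = \frac{N + N}{7} = \frac{2 N}{7}$)
$I{\left(l,W \right)} = l^{2}$
$b = 0$ ($b = 0 \cdot 1 = 0$)
$k{\left(g,m \right)} = 0$
$J{\left(f \right)} = 0$ ($J{\left(f \right)} = 0^{3} = 0$)
$- \frac{59}{-101} + \frac{J{\left(14 \right)}}{-394} = - \frac{59}{-101} + \frac{0}{-394} = \left(-59\right) \left(- \frac{1}{101}\right) + 0 \left(- \frac{1}{394}\right) = \frac{59}{101} + 0 = \frac{59}{101}$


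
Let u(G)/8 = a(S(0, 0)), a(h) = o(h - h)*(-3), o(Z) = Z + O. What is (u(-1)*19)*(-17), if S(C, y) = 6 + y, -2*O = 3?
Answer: -11628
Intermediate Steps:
O = -3/2 (O = -½*3 = -3/2 ≈ -1.5000)
o(Z) = -3/2 + Z (o(Z) = Z - 3/2 = -3/2 + Z)
a(h) = 9/2 (a(h) = (-3/2 + (h - h))*(-3) = (-3/2 + 0)*(-3) = -3/2*(-3) = 9/2)
u(G) = 36 (u(G) = 8*(9/2) = 36)
(u(-1)*19)*(-17) = (36*19)*(-17) = 684*(-17) = -11628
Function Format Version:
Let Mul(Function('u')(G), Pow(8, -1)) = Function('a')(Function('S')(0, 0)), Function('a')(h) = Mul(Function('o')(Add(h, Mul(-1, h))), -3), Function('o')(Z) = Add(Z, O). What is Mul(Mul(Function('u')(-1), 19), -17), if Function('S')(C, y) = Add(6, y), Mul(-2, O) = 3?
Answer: -11628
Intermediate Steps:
O = Rational(-3, 2) (O = Mul(Rational(-1, 2), 3) = Rational(-3, 2) ≈ -1.5000)
Function('o')(Z) = Add(Rational(-3, 2), Z) (Function('o')(Z) = Add(Z, Rational(-3, 2)) = Add(Rational(-3, 2), Z))
Function('a')(h) = Rational(9, 2) (Function('a')(h) = Mul(Add(Rational(-3, 2), Add(h, Mul(-1, h))), -3) = Mul(Add(Rational(-3, 2), 0), -3) = Mul(Rational(-3, 2), -3) = Rational(9, 2))
Function('u')(G) = 36 (Function('u')(G) = Mul(8, Rational(9, 2)) = 36)
Mul(Mul(Function('u')(-1), 19), -17) = Mul(Mul(36, 19), -17) = Mul(684, -17) = -11628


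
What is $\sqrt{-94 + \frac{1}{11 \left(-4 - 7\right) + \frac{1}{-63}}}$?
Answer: $\frac{i \sqrt{1366066414}}{3812} \approx 9.6958 i$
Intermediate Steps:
$\sqrt{-94 + \frac{1}{11 \left(-4 - 7\right) + \frac{1}{-63}}} = \sqrt{-94 + \frac{1}{11 \left(-11\right) - \frac{1}{63}}} = \sqrt{-94 + \frac{1}{-121 - \frac{1}{63}}} = \sqrt{-94 + \frac{1}{- \frac{7624}{63}}} = \sqrt{-94 - \frac{63}{7624}} = \sqrt{- \frac{716719}{7624}} = \frac{i \sqrt{1366066414}}{3812}$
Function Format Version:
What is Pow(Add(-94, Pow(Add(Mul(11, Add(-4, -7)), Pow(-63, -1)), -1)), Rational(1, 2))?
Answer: Mul(Rational(1, 3812), I, Pow(1366066414, Rational(1, 2))) ≈ Mul(9.6958, I)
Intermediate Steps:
Pow(Add(-94, Pow(Add(Mul(11, Add(-4, -7)), Pow(-63, -1)), -1)), Rational(1, 2)) = Pow(Add(-94, Pow(Add(Mul(11, -11), Rational(-1, 63)), -1)), Rational(1, 2)) = Pow(Add(-94, Pow(Add(-121, Rational(-1, 63)), -1)), Rational(1, 2)) = Pow(Add(-94, Pow(Rational(-7624, 63), -1)), Rational(1, 2)) = Pow(Add(-94, Rational(-63, 7624)), Rational(1, 2)) = Pow(Rational(-716719, 7624), Rational(1, 2)) = Mul(Rational(1, 3812), I, Pow(1366066414, Rational(1, 2)))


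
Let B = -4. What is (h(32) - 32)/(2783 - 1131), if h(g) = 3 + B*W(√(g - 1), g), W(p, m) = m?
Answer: -157/1652 ≈ -0.095036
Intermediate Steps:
h(g) = 3 - 4*g
(h(32) - 32)/(2783 - 1131) = ((3 - 4*32) - 32)/(2783 - 1131) = ((3 - 128) - 32)/1652 = (-125 - 32)*(1/1652) = -157*1/1652 = -157/1652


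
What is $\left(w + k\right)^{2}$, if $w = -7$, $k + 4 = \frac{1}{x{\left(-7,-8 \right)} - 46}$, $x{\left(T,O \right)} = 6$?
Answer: $\frac{194481}{1600} \approx 121.55$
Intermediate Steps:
$k = - \frac{161}{40}$ ($k = -4 + \frac{1}{6 - 46} = -4 + \frac{1}{-40} = -4 - \frac{1}{40} = - \frac{161}{40} \approx -4.025$)
$\left(w + k\right)^{2} = \left(-7 - \frac{161}{40}\right)^{2} = \left(- \frac{441}{40}\right)^{2} = \frac{194481}{1600}$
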